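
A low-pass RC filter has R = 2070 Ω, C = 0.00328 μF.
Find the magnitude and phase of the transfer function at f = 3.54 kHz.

Step 1 — Angular frequency: ω = 2π·3540 = 2.224e+04 rad/s.
Step 2 — Transfer function: H(jω) = 1/(1 + jωRC).
Step 3 — Denominator: 1 + jωRC = 1 + j·2.224e+04·2070·3.28e-09 = 1 + j0.151.
Step 4 — H = 0.9777 - j0.1477.
Step 5 — Magnitude: |H| = 0.9888 (-0.1 dB); phase: φ = -8.6°.

|H| = 0.9888 (-0.1 dB), φ = -8.6°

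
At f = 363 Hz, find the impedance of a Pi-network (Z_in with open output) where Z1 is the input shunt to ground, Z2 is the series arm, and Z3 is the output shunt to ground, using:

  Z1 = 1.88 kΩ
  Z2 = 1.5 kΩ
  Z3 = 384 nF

Step 1 — Angular frequency: ω = 2π·f = 2π·363 = 2281 rad/s.
Step 2 — Component impedances:
  Z1: Z = R = 1880 Ω
  Z2: Z = R = 1500 Ω
  Z3: Z = 1/(jωC) = -j/(ω·C) = 0 - j1142 Ω
Step 3 — With open output, the series arm Z2 and the output shunt Z3 appear in series to ground: Z2 + Z3 = 1500 - j1142 Ω.
Step 4 — Parallel with input shunt Z1: Z_in = Z1 || (Z2 + Z3) = 941.4 - j317.1 Ω = 993.4∠-18.6° Ω.

Z = 941.4 - j317.1 Ω = 993.4∠-18.6° Ω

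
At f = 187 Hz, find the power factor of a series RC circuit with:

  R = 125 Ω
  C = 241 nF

Step 1 — Angular frequency: ω = 2π·f = 2π·187 = 1175 rad/s.
Step 2 — Component impedances:
  R: Z = R = 125 Ω
  C: Z = 1/(jωC) = -j/(ω·C) = 0 - j3532 Ω
Step 3 — Series combination: Z_total = R + C = 125 - j3532 Ω = 3534∠-88.0° Ω.
Step 4 — Power factor: PF = cos(φ) = Re(Z)/|Z| = 125/3534 = 0.03537.
Step 5 — Type: Im(Z) = -3532 ⇒ leading (phase φ = -88.0°).

PF = 0.03537 (leading, φ = -88.0°)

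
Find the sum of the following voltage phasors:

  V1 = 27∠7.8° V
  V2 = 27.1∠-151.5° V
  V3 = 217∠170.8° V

Step 1 — Convert each phasor to rectangular form:
  V1 = 27·(cos(7.8°) + j·sin(7.8°)) = 26.75 + j3.664 V
  V2 = 27.1·(cos(-151.5°) + j·sin(-151.5°)) = -23.82 - j12.93 V
  V3 = 217·(cos(170.8°) + j·sin(170.8°)) = -214.2 + j34.69 V
Step 2 — Sum components: V_total = -211.3 + j25.43 V.
Step 3 — Convert to polar: |V_total| = 212.8 V, ∠V_total = 173.1°.

V_total = 212.8∠173.1° V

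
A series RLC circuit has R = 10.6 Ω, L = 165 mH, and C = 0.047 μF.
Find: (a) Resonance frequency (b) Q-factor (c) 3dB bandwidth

Step 1 — Resonance condition Im(Z)=0 gives ω₀ = 1/√(LC).
Step 2 — ω₀ = 1/√(0.165·4.7e-08) = 1.136e+04 rad/s.
Step 3 — f₀ = ω₀/(2π) = 1807 Hz.
Step 4 — Series Q: Q = ω₀L/R = 1.136e+04·0.165/10.6 = 176.8.
Step 5 — 3dB bandwidth: Δω = ω₀/Q = 64.24 rad/s; BW = Δω/(2π) = 10.22 Hz.

(a) f₀ = 1807 Hz  (b) Q = 176.8  (c) BW = 10.22 Hz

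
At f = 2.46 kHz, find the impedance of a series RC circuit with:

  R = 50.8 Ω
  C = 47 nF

Step 1 — Angular frequency: ω = 2π·f = 2π·2460 = 1.546e+04 rad/s.
Step 2 — Component impedances:
  R: Z = R = 50.8 Ω
  C: Z = 1/(jωC) = -j/(ω·C) = 0 - j1377 Ω
Step 3 — Series combination: Z_total = R + C = 50.8 - j1377 Ω = 1377∠-87.9° Ω.

Z = 50.8 - j1377 Ω = 1377∠-87.9° Ω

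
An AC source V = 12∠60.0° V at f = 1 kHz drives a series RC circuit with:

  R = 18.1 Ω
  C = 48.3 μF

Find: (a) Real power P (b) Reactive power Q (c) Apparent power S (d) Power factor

Step 1 — Angular frequency: ω = 2π·f = 2π·1000 = 6283 rad/s.
Step 2 — Component impedances:
  R: Z = R = 18.1 Ω
  C: Z = 1/(jωC) = -j/(ω·C) = 0 - j3.295 Ω
Step 3 — Series combination: Z_total = R + C = 18.1 - j3.295 Ω = 18.4∠-10.3° Ω.
Step 4 — Source phasor: V = 12∠60.0° V = 6 + j10.39 V.
Step 5 — Current: I = V / Z = 0.2197 + j0.6142 A = 0.6523∠70.3° A.
Step 6 — Complex power: S = V·I* = 7.701 - j1.402 VA.
Step 7 — Real power: P = Re(S) = 7.701 W.
Step 8 — Reactive power: Q = Im(S) = -1.402 VAR.
Step 9 — Apparent power: |S| = 7.827 VA.
Step 10 — Power factor: PF = P/|S| = 0.9838 (leading).

(a) P = 7.701 W  (b) Q = -1.402 VAR  (c) S = 7.827 VA  (d) PF = 0.9838 (leading)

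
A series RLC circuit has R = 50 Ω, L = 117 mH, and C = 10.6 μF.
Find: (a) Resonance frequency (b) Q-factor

Step 1 — Resonance condition Im(Z)=0 gives ω₀ = 1/√(LC).
Step 2 — ω₀ = 1/√(0.117·1.06e-05) = 898 rad/s.
Step 3 — f₀ = ω₀/(2π) = 142.9 Hz.
Step 4 — Series Q: Q = ω₀L/R = 898·0.117/50 = 2.101.

(a) f₀ = 142.9 Hz  (b) Q = 2.101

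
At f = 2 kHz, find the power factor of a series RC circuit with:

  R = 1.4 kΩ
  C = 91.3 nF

Step 1 — Angular frequency: ω = 2π·f = 2π·2000 = 1.257e+04 rad/s.
Step 2 — Component impedances:
  R: Z = R = 1400 Ω
  C: Z = 1/(jωC) = -j/(ω·C) = 0 - j871.6 Ω
Step 3 — Series combination: Z_total = R + C = 1400 - j871.6 Ω = 1649∠-31.9° Ω.
Step 4 — Power factor: PF = cos(φ) = Re(Z)/|Z| = 1400/1649.1 = 0.8489.
Step 5 — Type: Im(Z) = -871.6 ⇒ leading (phase φ = -31.9°).

PF = 0.8489 (leading, φ = -31.9°)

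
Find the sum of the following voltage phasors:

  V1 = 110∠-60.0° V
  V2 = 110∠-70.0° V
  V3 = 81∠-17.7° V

Step 1 — Convert each phasor to rectangular form:
  V1 = 110·(cos(-60.0°) + j·sin(-60.0°)) = 55 - j95.26 V
  V2 = 110·(cos(-70.0°) + j·sin(-70.0°)) = 37.62 - j103.4 V
  V3 = 81·(cos(-17.7°) + j·sin(-17.7°)) = 77.17 - j24.63 V
Step 2 — Sum components: V_total = 169.8 - j223.3 V.
Step 3 — Convert to polar: |V_total| = 280.5 V, ∠V_total = -52.7°.

V_total = 280.5∠-52.7° V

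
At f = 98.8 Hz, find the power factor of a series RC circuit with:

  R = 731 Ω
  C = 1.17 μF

Step 1 — Angular frequency: ω = 2π·f = 2π·98.8 = 620.8 rad/s.
Step 2 — Component impedances:
  R: Z = R = 731 Ω
  C: Z = 1/(jωC) = -j/(ω·C) = 0 - j1377 Ω
Step 3 — Series combination: Z_total = R + C = 731 - j1377 Ω = 1559∠-62.0° Ω.
Step 4 — Power factor: PF = cos(φ) = Re(Z)/|Z| = 731/1559 = 0.4689.
Step 5 — Type: Im(Z) = -1377 ⇒ leading (phase φ = -62.0°).

PF = 0.4689 (leading, φ = -62.0°)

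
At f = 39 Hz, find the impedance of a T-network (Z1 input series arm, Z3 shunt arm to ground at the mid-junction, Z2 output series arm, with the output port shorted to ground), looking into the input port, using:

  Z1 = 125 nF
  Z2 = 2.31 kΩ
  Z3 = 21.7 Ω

Step 1 — Angular frequency: ω = 2π·f = 2π·39 = 245 rad/s.
Step 2 — Component impedances:
  Z1: Z = 1/(jωC) = -j/(ω·C) = 0 - j3.265e+04 Ω
  Z2: Z = R = 2310 Ω
  Z3: Z = R = 21.7 Ω
Step 3 — With the output port shorted to ground, the output series arm Z2 runs from the junction to ground; the shunt arm Z3 also runs from the junction to ground. They appear in parallel: Z3 || Z2 = 21.5 Ω.
Step 4 — Series with input arm Z1: Z_in = Z1 + (Z3 || Z2) = 21.5 - j3.265e+04 Ω = 3.265e+04∠-90.0° Ω.

Z = 21.5 - j3.265e+04 Ω = 3.265e+04∠-90.0° Ω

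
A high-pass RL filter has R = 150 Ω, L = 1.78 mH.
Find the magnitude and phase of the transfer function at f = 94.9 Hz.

Step 1 — Angular frequency: ω = 2π·94.9 = 596.3 rad/s.
Step 2 — Transfer function: H(jω) = jωL/(R + jωL).
Step 3 — Numerator jωL = j·1.061; denominator R + jωL = 150 + j1.061.
Step 4 — H = 5.006e-05 + j0.007075.
Step 5 — Magnitude: |H| = 0.007076 (-43.0 dB); phase: φ = 89.6°.

|H| = 0.007076 (-43.0 dB), φ = 89.6°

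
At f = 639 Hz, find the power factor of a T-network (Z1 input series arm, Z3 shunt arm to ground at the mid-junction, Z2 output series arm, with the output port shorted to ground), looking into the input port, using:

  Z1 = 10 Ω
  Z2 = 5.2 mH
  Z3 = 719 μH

Step 1 — Angular frequency: ω = 2π·f = 2π·639 = 4015 rad/s.
Step 2 — Component impedances:
  Z1: Z = R = 10 Ω
  Z2: Z = jωL = j·4015·0.0052 = 0 + j20.88 Ω
  Z3: Z = jωL = j·4015·0.000719 = 0 + j2.887 Ω
Step 3 — With the output port shorted to ground, the output series arm Z2 runs from the junction to ground; the shunt arm Z3 also runs from the junction to ground. They appear in parallel: Z3 || Z2 = 0 + j2.536 Ω.
Step 4 — Series with input arm Z1: Z_in = Z1 + (Z3 || Z2) = 10 + j2.536 Ω = 10.32∠14.2° Ω.
Step 5 — Power factor: PF = cos(φ) = Re(Z)/|Z| = 10/10.317 = 0.9693.
Step 6 — Type: Im(Z) = 2.536 ⇒ lagging (phase φ = 14.2°).

PF = 0.9693 (lagging, φ = 14.2°)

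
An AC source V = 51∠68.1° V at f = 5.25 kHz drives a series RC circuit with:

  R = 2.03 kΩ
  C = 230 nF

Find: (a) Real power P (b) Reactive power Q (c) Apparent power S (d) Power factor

Step 1 — Angular frequency: ω = 2π·f = 2π·5250 = 3.299e+04 rad/s.
Step 2 — Component impedances:
  R: Z = R = 2030 Ω
  C: Z = 1/(jωC) = -j/(ω·C) = 0 - j131.8 Ω
Step 3 — Series combination: Z_total = R + C = 2030 - j131.8 Ω = 2034∠-3.7° Ω.
Step 4 — Source phasor: V = 51∠68.1° V = 19.02 + j47.32 V.
Step 5 — Current: I = V / Z = 0.007824 + j0.02382 A = 0.02507∠71.8° A.
Step 6 — Complex power: S = V·I* = 1.276 - j0.08284 VA.
Step 7 — Real power: P = Re(S) = 1.276 W.
Step 8 — Reactive power: Q = Im(S) = -0.08284 VAR.
Step 9 — Apparent power: |S| = 1.279 VA.
Step 10 — Power factor: PF = P/|S| = 0.9979 (leading).

(a) P = 1.276 W  (b) Q = -0.08284 VAR  (c) S = 1.279 VA  (d) PF = 0.9979 (leading)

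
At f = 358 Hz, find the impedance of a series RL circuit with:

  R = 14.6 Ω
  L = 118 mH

Step 1 — Angular frequency: ω = 2π·f = 2π·358 = 2249 rad/s.
Step 2 — Component impedances:
  R: Z = R = 14.6 Ω
  L: Z = jωL = j·2249·0.118 = 0 + j265.4 Ω
Step 3 — Series combination: Z_total = R + L = 14.6 + j265.4 Ω = 265.8∠86.9° Ω.

Z = 14.6 + j265.4 Ω = 265.8∠86.9° Ω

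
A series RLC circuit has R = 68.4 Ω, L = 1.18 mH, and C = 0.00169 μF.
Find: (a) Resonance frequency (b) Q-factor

Step 1 — Resonance condition Im(Z)=0 gives ω₀ = 1/√(LC).
Step 2 — ω₀ = 1/√(0.00118·1.69e-09) = 7.081e+05 rad/s.
Step 3 — f₀ = ω₀/(2π) = 1.127e+05 Hz.
Step 4 — Series Q: Q = ω₀L/R = 7.081e+05·0.00118/68.4 = 12.22.

(a) f₀ = 1.127e+05 Hz  (b) Q = 12.22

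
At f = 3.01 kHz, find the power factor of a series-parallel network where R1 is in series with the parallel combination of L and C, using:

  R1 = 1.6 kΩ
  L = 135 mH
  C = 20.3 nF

Step 1 — Angular frequency: ω = 2π·f = 2π·3010 = 1.891e+04 rad/s.
Step 2 — Component impedances:
  R1: Z = R = 1600 Ω
  L: Z = jωL = j·1.891e+04·0.135 = 0 + j2553 Ω
  C: Z = 1/(jωC) = -j/(ω·C) = 0 - j2605 Ω
Step 3 — Parallel branch: L || C = 1/(1/L + 1/C) = 0 + j1.291e+05 Ω.
Step 4 — Series with R1: Z_total = R1 + (L || C) = 1600 + j1.291e+05 Ω = 1.291e+05∠89.3° Ω.
Step 5 — Power factor: PF = cos(φ) = Re(Z)/|Z| = 1600/1.2907e+05 = 0.0124.
Step 6 — Type: Im(Z) = 1.291e+05 ⇒ lagging (phase φ = 89.3°).

PF = 0.0124 (lagging, φ = 89.3°)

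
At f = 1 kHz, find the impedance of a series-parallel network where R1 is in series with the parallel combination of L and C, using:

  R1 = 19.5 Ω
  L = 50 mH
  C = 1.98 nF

Step 1 — Angular frequency: ω = 2π·f = 2π·1000 = 6283 rad/s.
Step 2 — Component impedances:
  R1: Z = R = 19.5 Ω
  L: Z = jωL = j·6283·0.05 = 0 + j314.2 Ω
  C: Z = 1/(jωC) = -j/(ω·C) = 0 - j8.038e+04 Ω
Step 3 — Parallel branch: L || C = 1/(1/L + 1/C) = 0 + j315.4 Ω.
Step 4 — Series with R1: Z_total = R1 + (L || C) = 19.5 + j315.4 Ω = 316∠86.5° Ω.

Z = 19.5 + j315.4 Ω = 316∠86.5° Ω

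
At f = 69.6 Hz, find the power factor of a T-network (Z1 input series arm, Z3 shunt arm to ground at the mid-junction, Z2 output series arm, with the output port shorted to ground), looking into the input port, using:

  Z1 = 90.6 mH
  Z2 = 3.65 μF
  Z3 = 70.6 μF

Step 1 — Angular frequency: ω = 2π·f = 2π·69.6 = 437.3 rad/s.
Step 2 — Component impedances:
  Z1: Z = jωL = j·437.3·0.0906 = 0 + j39.62 Ω
  Z2: Z = 1/(jωC) = -j/(ω·C) = 0 - j626.5 Ω
  Z3: Z = 1/(jωC) = -j/(ω·C) = 0 - j32.39 Ω
Step 3 — With the output port shorted to ground, the output series arm Z2 runs from the junction to ground; the shunt arm Z3 also runs from the junction to ground. They appear in parallel: Z3 || Z2 = 0 - j30.8 Ω.
Step 4 — Series with input arm Z1: Z_in = Z1 + (Z3 || Z2) = 0 + j8.823 Ω = 8.823∠90.0° Ω.
Step 5 — Power factor: PF = cos(φ) = Re(Z)/|Z| = 0/8.823 = 0.
Step 6 — Type: Im(Z) = 8.823 ⇒ lagging (phase φ = 90.0°).

PF = 0 (lagging, φ = 90.0°)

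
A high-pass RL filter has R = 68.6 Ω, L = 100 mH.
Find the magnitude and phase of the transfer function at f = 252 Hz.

Step 1 — Angular frequency: ω = 2π·252 = 1583 rad/s.
Step 2 — Transfer function: H(jω) = jωL/(R + jωL).
Step 3 — Numerator jωL = j·158.3; denominator R + jωL = 68.6 + j158.3.
Step 4 — H = 0.842 + j0.3648.
Step 5 — Magnitude: |H| = 0.9176 (-0.7 dB); phase: φ = 23.4°.

|H| = 0.9176 (-0.7 dB), φ = 23.4°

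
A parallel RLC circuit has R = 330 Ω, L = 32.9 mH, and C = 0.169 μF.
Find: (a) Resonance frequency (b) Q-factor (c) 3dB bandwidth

Step 1 — Resonance: ω₀ = 1/√(LC) = 1/√(0.0329·1.69e-07) = 1.341e+04 rad/s.
Step 2 — f₀ = ω₀/(2π) = 2134 Hz.
Step 3 — Parallel Q: Q = R/(ω₀L) = 330/(1.341e+04·0.0329) = 0.7479.
Step 4 — Bandwidth: Δω = ω₀/Q = 1.793e+04 rad/s; BW = Δω/(2π) = 2854 Hz.

(a) f₀ = 2134 Hz  (b) Q = 0.7479  (c) BW = 2854 Hz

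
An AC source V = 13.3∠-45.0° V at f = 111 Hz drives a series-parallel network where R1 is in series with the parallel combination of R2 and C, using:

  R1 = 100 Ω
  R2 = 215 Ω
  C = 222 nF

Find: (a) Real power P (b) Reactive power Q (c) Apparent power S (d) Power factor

Step 1 — Angular frequency: ω = 2π·f = 2π·111 = 697.4 rad/s.
Step 2 — Component impedances:
  R1: Z = R = 100 Ω
  R2: Z = R = 215 Ω
  C: Z = 1/(jωC) = -j/(ω·C) = 0 - j6459 Ω
Step 3 — Parallel branch: R2 || C = 1/(1/R2 + 1/C) = 214.8 - j7.149 Ω.
Step 4 — Series with R1: Z_total = R1 + (R2 || C) = 314.8 - j7.149 Ω = 314.8∠-1.3° Ω.
Step 5 — Source phasor: V = 13.3∠-45.0° V = 9.405 - j9.405 V.
Step 6 — Current: I = V / Z = 0.03054 - j0.02918 A = 0.04224∠-43.7° A.
Step 7 — Complex power: S = V·I* = 0.5617 - j0.01276 VA.
Step 8 — Real power: P = Re(S) = 0.5617 W.
Step 9 — Reactive power: Q = Im(S) = -0.01276 VAR.
Step 10 — Apparent power: |S| = 0.5618 VA.
Step 11 — Power factor: PF = P/|S| = 0.9997 (leading).

(a) P = 0.5617 W  (b) Q = -0.01276 VAR  (c) S = 0.5618 VA  (d) PF = 0.9997 (leading)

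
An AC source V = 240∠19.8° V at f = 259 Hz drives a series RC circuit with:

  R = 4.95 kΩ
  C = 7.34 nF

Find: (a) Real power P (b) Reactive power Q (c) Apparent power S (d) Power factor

Step 1 — Angular frequency: ω = 2π·f = 2π·259 = 1627 rad/s.
Step 2 — Component impedances:
  R: Z = R = 4950 Ω
  C: Z = 1/(jωC) = -j/(ω·C) = 0 - j8.372e+04 Ω
Step 3 — Series combination: Z_total = R + C = 4950 - j8.372e+04 Ω = 8.387e+04∠-86.6° Ω.
Step 4 — Source phasor: V = 240∠19.8° V = 225.8 + j81.3 V.
Step 5 — Current: I = V / Z = -0.0008088 + j0.002745 A = 0.002862∠106.4° A.
Step 6 — Complex power: S = V·I* = 0.04054 - j0.6856 VA.
Step 7 — Real power: P = Re(S) = 0.04054 W.
Step 8 — Reactive power: Q = Im(S) = -0.6856 VAR.
Step 9 — Apparent power: |S| = 0.6868 VA.
Step 10 — Power factor: PF = P/|S| = 0.05902 (leading).

(a) P = 0.04054 W  (b) Q = -0.6856 VAR  (c) S = 0.6868 VA  (d) PF = 0.05902 (leading)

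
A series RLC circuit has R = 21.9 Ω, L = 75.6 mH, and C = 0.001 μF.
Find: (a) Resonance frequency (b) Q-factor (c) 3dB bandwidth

Step 1 — Resonance: ω₀ = 1/√(LC) = 1/√(0.0756·1e-09) = 1.15e+05 rad/s.
Step 2 — f₀ = ω₀/(2π) = 1.83e+04 Hz.
Step 3 — Series Q: Q = ω₀L/R = 1.15e+05·0.0756/21.9 = 397.
Step 4 — Bandwidth: Δω = ω₀/Q = 289.7 rad/s; BW = Δω/(2π) = 46.1 Hz.

(a) f₀ = 1.83e+04 Hz  (b) Q = 397  (c) BW = 46.1 Hz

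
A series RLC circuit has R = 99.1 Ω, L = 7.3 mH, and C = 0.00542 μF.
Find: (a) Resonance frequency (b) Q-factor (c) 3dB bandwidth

Step 1 — Resonance condition Im(Z)=0 gives ω₀ = 1/√(LC).
Step 2 — ω₀ = 1/√(0.0073·5.42e-09) = 1.59e+05 rad/s.
Step 3 — f₀ = ω₀/(2π) = 2.53e+04 Hz.
Step 4 — Series Q: Q = ω₀L/R = 1.59e+05·0.0073/99.1 = 11.71.
Step 5 — 3dB bandwidth: Δω = ω₀/Q = 1.358e+04 rad/s; BW = Δω/(2π) = 2161 Hz.

(a) f₀ = 2.53e+04 Hz  (b) Q = 11.71  (c) BW = 2161 Hz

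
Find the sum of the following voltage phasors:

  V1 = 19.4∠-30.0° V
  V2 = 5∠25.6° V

Step 1 — Convert each phasor to rectangular form:
  V1 = 19.4·(cos(-30.0°) + j·sin(-30.0°)) = 16.8 - j9.7 V
  V2 = 5·(cos(25.6°) + j·sin(25.6°)) = 4.509 + j2.16 V
Step 2 — Sum components: V_total = 21.31 - j7.54 V.
Step 3 — Convert to polar: |V_total| = 22.6 V, ∠V_total = -19.5°.

V_total = 22.6∠-19.5° V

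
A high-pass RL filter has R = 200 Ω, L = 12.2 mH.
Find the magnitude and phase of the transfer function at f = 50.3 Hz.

Step 1 — Angular frequency: ω = 2π·50.3 = 316 rad/s.
Step 2 — Transfer function: H(jω) = jωL/(R + jωL).
Step 3 — Numerator jωL = j·3.856; denominator R + jωL = 200 + j3.856.
Step 4 — H = 0.0003715 + j0.01927.
Step 5 — Magnitude: |H| = 0.01928 (-34.3 dB); phase: φ = 88.9°.

|H| = 0.01928 (-34.3 dB), φ = 88.9°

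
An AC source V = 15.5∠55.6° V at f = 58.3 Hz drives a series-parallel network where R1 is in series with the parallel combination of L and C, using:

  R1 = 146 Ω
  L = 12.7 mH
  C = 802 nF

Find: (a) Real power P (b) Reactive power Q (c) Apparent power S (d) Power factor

Step 1 — Angular frequency: ω = 2π·f = 2π·58.3 = 366.3 rad/s.
Step 2 — Component impedances:
  R1: Z = R = 146 Ω
  L: Z = jωL = j·366.3·0.0127 = 0 + j4.652 Ω
  C: Z = 1/(jωC) = -j/(ω·C) = 0 - j3404 Ω
Step 3 — Parallel branch: L || C = 1/(1/L + 1/C) = 0 + j4.659 Ω.
Step 4 — Series with R1: Z_total = R1 + (L || C) = 146 + j4.659 Ω = 146.1∠1.8° Ω.
Step 5 — Source phasor: V = 15.5∠55.6° V = 8.757 + j12.79 V.
Step 6 — Current: I = V / Z = 0.06271 + j0.0856 A = 0.1061∠53.8° A.
Step 7 — Complex power: S = V·I* = 1.644 + j0.05245 VA.
Step 8 — Real power: P = Re(S) = 1.644 W.
Step 9 — Reactive power: Q = Im(S) = 0.05245 VAR.
Step 10 — Apparent power: |S| = 1.645 VA.
Step 11 — Power factor: PF = P/|S| = 0.9995 (lagging).

(a) P = 1.644 W  (b) Q = 0.05245 VAR  (c) S = 1.645 VA  (d) PF = 0.9995 (lagging)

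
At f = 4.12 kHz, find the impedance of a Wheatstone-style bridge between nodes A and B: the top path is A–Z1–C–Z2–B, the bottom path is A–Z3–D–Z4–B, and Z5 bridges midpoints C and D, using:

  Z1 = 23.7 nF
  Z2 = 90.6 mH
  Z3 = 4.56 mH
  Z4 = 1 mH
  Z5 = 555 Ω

Step 1 — Angular frequency: ω = 2π·f = 2π·4120 = 2.589e+04 rad/s.
Step 2 — Component impedances:
  Z1: Z = 1/(jωC) = -j/(ω·C) = 0 - j1630 Ω
  Z2: Z = jωL = j·2.589e+04·0.0906 = 0 + j2345 Ω
  Z3: Z = jωL = j·2.589e+04·0.00456 = 0 + j118 Ω
  Z4: Z = jωL = j·2.589e+04·0.001 = 0 + j25.89 Ω
  Z5: Z = R = 555 Ω
Step 3 — Bridge requires nodal analysis (the Z5 bridge couples midpoints C and D, so the two paths cannot be reduced to a simple series/parallel combination). Setting node B to ground and injecting 1 A at node A, the 3-node admittance system at A, C, D solves to V_A = Z_AB = 4.319 + j152.3 Ω = 152.4∠88.4° Ω.

Z = 4.319 + j152.3 Ω = 152.4∠88.4° Ω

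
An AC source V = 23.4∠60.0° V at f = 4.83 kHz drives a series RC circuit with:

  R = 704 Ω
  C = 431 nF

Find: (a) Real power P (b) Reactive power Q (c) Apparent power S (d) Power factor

Step 1 — Angular frequency: ω = 2π·f = 2π·4830 = 3.035e+04 rad/s.
Step 2 — Component impedances:
  R: Z = R = 704 Ω
  C: Z = 1/(jωC) = -j/(ω·C) = 0 - j76.45 Ω
Step 3 — Series combination: Z_total = R + C = 704 - j76.45 Ω = 708.1∠-6.2° Ω.
Step 4 — Source phasor: V = 23.4∠60.0° V = 11.7 + j20.26 V.
Step 5 — Current: I = V / Z = 0.01334 + j0.03023 A = 0.03304∠66.2° A.
Step 6 — Complex power: S = V·I* = 0.7687 - j0.08348 VA.
Step 7 — Real power: P = Re(S) = 0.7687 W.
Step 8 — Reactive power: Q = Im(S) = -0.08348 VAR.
Step 9 — Apparent power: |S| = 0.7732 VA.
Step 10 — Power factor: PF = P/|S| = 0.9942 (leading).

(a) P = 0.7687 W  (b) Q = -0.08348 VAR  (c) S = 0.7732 VA  (d) PF = 0.9942 (leading)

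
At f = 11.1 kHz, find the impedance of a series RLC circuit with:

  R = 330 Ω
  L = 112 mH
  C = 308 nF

Step 1 — Angular frequency: ω = 2π·f = 2π·1.11e+04 = 6.974e+04 rad/s.
Step 2 — Component impedances:
  R: Z = R = 330 Ω
  L: Z = jωL = j·6.974e+04·0.112 = 0 + j7811 Ω
  C: Z = 1/(jωC) = -j/(ω·C) = 0 - j46.55 Ω
Step 3 — Series combination: Z_total = R + L + C = 330 + j7765 Ω = 7772∠87.6° Ω.

Z = 330 + j7765 Ω = 7772∠87.6° Ω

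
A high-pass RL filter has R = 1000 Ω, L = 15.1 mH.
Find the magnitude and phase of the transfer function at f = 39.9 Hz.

Step 1 — Angular frequency: ω = 2π·39.9 = 250.7 rad/s.
Step 2 — Transfer function: H(jω) = jωL/(R + jωL).
Step 3 — Numerator jωL = j·3.786; denominator R + jωL = 1000 + j3.786.
Step 4 — H = 1.433e-05 + j0.003786.
Step 5 — Magnitude: |H| = 0.003786 (-48.4 dB); phase: φ = 89.8°.

|H| = 0.003786 (-48.4 dB), φ = 89.8°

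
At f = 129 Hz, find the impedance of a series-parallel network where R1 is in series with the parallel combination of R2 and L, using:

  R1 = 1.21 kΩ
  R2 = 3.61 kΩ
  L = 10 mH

Step 1 — Angular frequency: ω = 2π·f = 2π·129 = 810.5 rad/s.
Step 2 — Component impedances:
  R1: Z = R = 1210 Ω
  R2: Z = R = 3610 Ω
  L: Z = jωL = j·810.5·0.01 = 0 + j8.105 Ω
Step 3 — Parallel branch: R2 || L = 1/(1/R2 + 1/L) = 0.0182 + j8.105 Ω.
Step 4 — Series with R1: Z_total = R1 + (R2 || L) = 1210 + j8.105 Ω = 1210∠0.4° Ω.

Z = 1210 + j8.105 Ω = 1210∠0.4° Ω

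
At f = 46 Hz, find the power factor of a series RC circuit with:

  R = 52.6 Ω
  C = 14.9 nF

Step 1 — Angular frequency: ω = 2π·f = 2π·46 = 289 rad/s.
Step 2 — Component impedances:
  R: Z = R = 52.6 Ω
  C: Z = 1/(jωC) = -j/(ω·C) = 0 - j2.322e+05 Ω
Step 3 — Series combination: Z_total = R + C = 52.6 - j2.322e+05 Ω = 2.322e+05∠-90.0° Ω.
Step 4 — Power factor: PF = cos(φ) = Re(Z)/|Z| = 52.6/2.322e+05 = 0.0002265.
Step 5 — Type: Im(Z) = -2.322e+05 ⇒ leading (phase φ = -90.0°).

PF = 0.0002265 (leading, φ = -90.0°)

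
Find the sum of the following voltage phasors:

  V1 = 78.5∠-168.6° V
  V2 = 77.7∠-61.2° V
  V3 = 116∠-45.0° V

Step 1 — Convert each phasor to rectangular form:
  V1 = 78.5·(cos(-168.6°) + j·sin(-168.6°)) = -76.95 - j15.52 V
  V2 = 77.7·(cos(-61.2°) + j·sin(-61.2°)) = 37.43 - j68.09 V
  V3 = 116·(cos(-45.0°) + j·sin(-45.0°)) = 82.02 - j82.02 V
Step 2 — Sum components: V_total = 42.51 - j165.6 V.
Step 3 — Convert to polar: |V_total| = 171 V, ∠V_total = -75.6°.

V_total = 171∠-75.6° V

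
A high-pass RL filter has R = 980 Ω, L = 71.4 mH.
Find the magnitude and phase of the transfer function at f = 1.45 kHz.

Step 1 — Angular frequency: ω = 2π·1450 = 9111 rad/s.
Step 2 — Transfer function: H(jω) = jωL/(R + jωL).
Step 3 — Numerator jωL = j·650.5; denominator R + jωL = 980 + j650.5.
Step 4 — H = 0.3058 + j0.4608.
Step 5 — Magnitude: |H| = 0.553 (-5.1 dB); phase: φ = 56.4°.

|H| = 0.553 (-5.1 dB), φ = 56.4°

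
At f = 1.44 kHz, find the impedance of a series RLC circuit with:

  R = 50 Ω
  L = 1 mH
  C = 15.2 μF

Step 1 — Angular frequency: ω = 2π·f = 2π·1440 = 9048 rad/s.
Step 2 — Component impedances:
  R: Z = R = 50 Ω
  L: Z = jωL = j·9048·0.001 = 0 + j9.048 Ω
  C: Z = 1/(jωC) = -j/(ω·C) = 0 - j7.271 Ω
Step 3 — Series combination: Z_total = R + L + C = 50 + j1.776 Ω = 50.03∠2.0° Ω.

Z = 50 + j1.776 Ω = 50.03∠2.0° Ω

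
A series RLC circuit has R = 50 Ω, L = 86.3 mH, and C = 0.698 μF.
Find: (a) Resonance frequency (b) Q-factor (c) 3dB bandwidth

Step 1 — Resonance: ω₀ = 1/√(LC) = 1/√(0.0863·6.98e-07) = 4074 rad/s.
Step 2 — f₀ = ω₀/(2π) = 648.5 Hz.
Step 3 — Series Q: Q = ω₀L/R = 4074·0.0863/50 = 7.032.
Step 4 — Bandwidth: Δω = ω₀/Q = 579.4 rad/s; BW = Δω/(2π) = 92.21 Hz.

(a) f₀ = 648.5 Hz  (b) Q = 7.032  (c) BW = 92.21 Hz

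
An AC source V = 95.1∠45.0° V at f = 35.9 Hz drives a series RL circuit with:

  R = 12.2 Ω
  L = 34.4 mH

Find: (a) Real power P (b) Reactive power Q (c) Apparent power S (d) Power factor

Step 1 — Angular frequency: ω = 2π·f = 2π·35.9 = 225.6 rad/s.
Step 2 — Component impedances:
  R: Z = R = 12.2 Ω
  L: Z = jωL = j·225.6·0.0344 = 0 + j7.759 Ω
Step 3 — Series combination: Z_total = R + L = 12.2 + j7.759 Ω = 14.46∠32.5° Ω.
Step 4 — Source phasor: V = 95.1∠45.0° V = 67.25 + j67.25 V.
Step 5 — Current: I = V / Z = 6.42 + j1.428 A = 6.577∠12.5° A.
Step 6 — Complex power: S = V·I* = 527.8 + j335.7 VA.
Step 7 — Real power: P = Re(S) = 527.8 W.
Step 8 — Reactive power: Q = Im(S) = 335.7 VAR.
Step 9 — Apparent power: |S| = 625.5 VA.
Step 10 — Power factor: PF = P/|S| = 0.8438 (lagging).

(a) P = 527.8 W  (b) Q = 335.7 VAR  (c) S = 625.5 VA  (d) PF = 0.8438 (lagging)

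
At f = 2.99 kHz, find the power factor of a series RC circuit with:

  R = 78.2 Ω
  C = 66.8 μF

Step 1 — Angular frequency: ω = 2π·f = 2π·2990 = 1.879e+04 rad/s.
Step 2 — Component impedances:
  R: Z = R = 78.2 Ω
  C: Z = 1/(jωC) = -j/(ω·C) = 0 - j0.7968 Ω
Step 3 — Series combination: Z_total = R + C = 78.2 - j0.7968 Ω = 78.2∠-0.6° Ω.
Step 4 — Power factor: PF = cos(φ) = Re(Z)/|Z| = 78.2/78.204 = 0.9999.
Step 5 — Type: Im(Z) = -0.7968 ⇒ leading (phase φ = -0.6°).

PF = 0.9999 (leading, φ = -0.6°)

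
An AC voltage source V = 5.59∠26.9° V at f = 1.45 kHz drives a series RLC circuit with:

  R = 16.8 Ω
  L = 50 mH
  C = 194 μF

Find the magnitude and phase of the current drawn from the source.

Step 1 — Angular frequency: ω = 2π·f = 2π·1450 = 9111 rad/s.
Step 2 — Component impedances:
  R: Z = R = 16.8 Ω
  L: Z = jωL = j·9111·0.05 = 0 + j455.5 Ω
  C: Z = 1/(jωC) = -j/(ω·C) = 0 - j0.5658 Ω
Step 3 — Series combination: Z_total = R + L + C = 16.8 + j455 Ω = 455.3∠87.9° Ω.
Step 4 — Source phasor: V = 5.59∠26.9° V = 4.985 + j2.529 V.
Step 5 — Ohm's law: I = V / Z_total = (4.985 + j2.529) / (16.8 + j455) = 0.005955 - j0.01074 A.
Step 6 — Convert to polar: |I| = 0.01228 A, ∠I = -61.0°.

I = 0.01228∠-61.0° A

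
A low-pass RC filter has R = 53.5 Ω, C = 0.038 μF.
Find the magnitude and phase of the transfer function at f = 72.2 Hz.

Step 1 — Angular frequency: ω = 2π·72.2 = 453.6 rad/s.
Step 2 — Transfer function: H(jω) = 1/(1 + jωRC).
Step 3 — Denominator: 1 + jωRC = 1 + j·453.6·53.5·3.8e-08 = 1 + j0.0009223.
Step 4 — H = 1 - j0.0009223.
Step 5 — Magnitude: |H| = 1 (-0.0 dB); phase: φ = -0.1°.

|H| = 1 (-0.0 dB), φ = -0.1°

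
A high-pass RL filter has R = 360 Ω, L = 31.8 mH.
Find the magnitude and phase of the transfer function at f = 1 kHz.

Step 1 — Angular frequency: ω = 2π·1000 = 6283 rad/s.
Step 2 — Transfer function: H(jω) = jωL/(R + jωL).
Step 3 — Numerator jωL = j·199.8; denominator R + jωL = 360 + j199.8.
Step 4 — H = 0.2355 + j0.4243.
Step 5 — Magnitude: |H| = 0.4853 (-6.3 dB); phase: φ = 61.0°.

|H| = 0.4853 (-6.3 dB), φ = 61.0°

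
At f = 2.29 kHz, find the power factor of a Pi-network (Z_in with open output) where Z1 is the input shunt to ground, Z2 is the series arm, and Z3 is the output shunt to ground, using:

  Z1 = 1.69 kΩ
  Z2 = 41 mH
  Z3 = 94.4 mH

Step 1 — Angular frequency: ω = 2π·f = 2π·2290 = 1.439e+04 rad/s.
Step 2 — Component impedances:
  Z1: Z = R = 1690 Ω
  Z2: Z = jωL = j·1.439e+04·0.041 = 0 + j589.9 Ω
  Z3: Z = jωL = j·1.439e+04·0.0944 = 0 + j1358 Ω
Step 3 — With open output, the series arm Z2 and the output shunt Z3 appear in series to ground: Z2 + Z3 = 0 + j1948 Ω.
Step 4 — Parallel with input shunt Z1: Z_in = Z1 || (Z2 + Z3) = 964.3 + j836.5 Ω = 1277∠40.9° Ω.
Step 5 — Power factor: PF = cos(φ) = Re(Z)/|Z| = 964.34/1276.6 = 0.7554.
Step 6 — Type: Im(Z) = 836.5 ⇒ lagging (phase φ = 40.9°).

PF = 0.7554 (lagging, φ = 40.9°)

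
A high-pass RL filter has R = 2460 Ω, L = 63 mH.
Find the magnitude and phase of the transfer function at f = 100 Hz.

Step 1 — Angular frequency: ω = 2π·100 = 628.3 rad/s.
Step 2 — Transfer function: H(jω) = jωL/(R + jωL).
Step 3 — Numerator jωL = j·39.58; denominator R + jωL = 2460 + j39.58.
Step 4 — H = 0.0002589 + j0.01609.
Step 5 — Magnitude: |H| = 0.01609 (-35.9 dB); phase: φ = 89.1°.

|H| = 0.01609 (-35.9 dB), φ = 89.1°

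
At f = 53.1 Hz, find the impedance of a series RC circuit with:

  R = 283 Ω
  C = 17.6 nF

Step 1 — Angular frequency: ω = 2π·f = 2π·53.1 = 333.6 rad/s.
Step 2 — Component impedances:
  R: Z = R = 283 Ω
  C: Z = 1/(jωC) = -j/(ω·C) = 0 - j1.703e+05 Ω
Step 3 — Series combination: Z_total = R + C = 283 - j1.703e+05 Ω = 1.703e+05∠-89.9° Ω.

Z = 283 - j1.703e+05 Ω = 1.703e+05∠-89.9° Ω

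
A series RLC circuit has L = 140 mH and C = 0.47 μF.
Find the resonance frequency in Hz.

Step 1 — Resonance condition Im(Z)=0 gives ω₀ = 1/√(LC).
Step 2 — ω₀ = 1/√(0.14·4.7e-07) = 3898 rad/s.
Step 3 — f₀ = ω₀/(2π) = 620.5 Hz.

f₀ = 620.5 Hz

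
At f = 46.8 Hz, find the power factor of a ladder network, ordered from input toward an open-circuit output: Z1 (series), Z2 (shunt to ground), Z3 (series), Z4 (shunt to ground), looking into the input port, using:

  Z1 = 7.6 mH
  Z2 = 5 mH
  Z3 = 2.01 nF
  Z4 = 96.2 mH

Step 1 — Angular frequency: ω = 2π·f = 2π·46.8 = 294.1 rad/s.
Step 2 — Component impedances:
  Z1: Z = jωL = j·294.1·0.0076 = 0 + j2.235 Ω
  Z2: Z = jωL = j·294.1·0.005 = 0 + j1.47 Ω
  Z3: Z = 1/(jωC) = -j/(ω·C) = 0 - j1.692e+06 Ω
  Z4: Z = jωL = j·294.1·0.0962 = 0 + j28.29 Ω
Step 3 — Ladder network (open output): work backward from the far end, alternating series and parallel combinations. Z_in = 0 + j3.705 Ω = 3.705∠90.0° Ω.
Step 4 — Power factor: PF = cos(φ) = Re(Z)/|Z| = 0/3.705 = 0.
Step 5 — Type: Im(Z) = 3.705 ⇒ lagging (phase φ = 90.0°).

PF = 0 (lagging, φ = 90.0°)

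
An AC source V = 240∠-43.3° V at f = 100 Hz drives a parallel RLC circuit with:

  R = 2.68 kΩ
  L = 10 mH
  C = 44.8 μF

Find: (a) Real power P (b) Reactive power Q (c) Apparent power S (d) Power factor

Step 1 — Angular frequency: ω = 2π·f = 2π·100 = 628.3 rad/s.
Step 2 — Component impedances:
  R: Z = R = 2680 Ω
  L: Z = jωL = j·628.3·0.01 = 0 + j6.283 Ω
  C: Z = 1/(jωC) = -j/(ω·C) = 0 - j35.53 Ω
Step 3 — Parallel combination: 1/Z_total = 1/R + 1/L + 1/C; Z_total = 0.02174 + j7.633 Ω = 7.633∠89.8° Ω.
Step 4 — Source phasor: V = 240∠-43.3° V = 174.7 - j164.6 V.
Step 5 — Current: I = V / Z = -21.5 - j22.94 A = 31.44∠-133.1° A.
Step 6 — Complex power: S = V·I* = 21.49 + j7546 VA.
Step 7 — Real power: P = Re(S) = 21.49 W.
Step 8 — Reactive power: Q = Im(S) = 7546 VAR.
Step 9 — Apparent power: |S| = 7546 VA.
Step 10 — Power factor: PF = P/|S| = 0.002848 (lagging).

(a) P = 21.49 W  (b) Q = 7546 VAR  (c) S = 7546 VA  (d) PF = 0.002848 (lagging)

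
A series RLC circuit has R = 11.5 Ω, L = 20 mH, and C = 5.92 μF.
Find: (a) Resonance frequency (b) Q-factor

Step 1 — Resonance condition Im(Z)=0 gives ω₀ = 1/√(LC).
Step 2 — ω₀ = 1/√(0.02·5.92e-06) = 2906 rad/s.
Step 3 — f₀ = ω₀/(2π) = 462.5 Hz.
Step 4 — Series Q: Q = ω₀L/R = 2906·0.02/11.5 = 5.054.

(a) f₀ = 462.5 Hz  (b) Q = 5.054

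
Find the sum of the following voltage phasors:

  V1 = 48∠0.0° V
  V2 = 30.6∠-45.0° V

Step 1 — Convert each phasor to rectangular form:
  V1 = 48·(cos(0.0°) + j·sin(0.0°)) = 48 V
  V2 = 30.6·(cos(-45.0°) + j·sin(-45.0°)) = 21.64 - j21.64 V
Step 2 — Sum components: V_total = 69.64 - j21.64 V.
Step 3 — Convert to polar: |V_total| = 72.92 V, ∠V_total = -17.3°.

V_total = 72.92∠-17.3° V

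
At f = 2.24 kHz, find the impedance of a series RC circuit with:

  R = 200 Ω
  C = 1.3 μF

Step 1 — Angular frequency: ω = 2π·f = 2π·2240 = 1.407e+04 rad/s.
Step 2 — Component impedances:
  R: Z = R = 200 Ω
  C: Z = 1/(jωC) = -j/(ω·C) = 0 - j54.65 Ω
Step 3 — Series combination: Z_total = R + C = 200 - j54.65 Ω = 207.3∠-15.3° Ω.

Z = 200 - j54.65 Ω = 207.3∠-15.3° Ω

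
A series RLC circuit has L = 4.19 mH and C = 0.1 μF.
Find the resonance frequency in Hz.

Step 1 — Resonance condition Im(Z)=0 gives ω₀ = 1/√(LC).
Step 2 — ω₀ = 1/√(0.00419·1e-07) = 4.885e+04 rad/s.
Step 3 — f₀ = ω₀/(2π) = 7775 Hz.

f₀ = 7775 Hz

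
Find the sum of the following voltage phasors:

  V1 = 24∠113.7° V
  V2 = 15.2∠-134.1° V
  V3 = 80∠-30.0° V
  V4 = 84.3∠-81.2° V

Step 1 — Convert each phasor to rectangular form:
  V1 = 24·(cos(113.7°) + j·sin(113.7°)) = -9.647 + j21.98 V
  V2 = 15.2·(cos(-134.1°) + j·sin(-134.1°)) = -10.58 - j10.92 V
  V3 = 80·(cos(-30.0°) + j·sin(-30.0°)) = 69.28 - j40 V
  V4 = 84.3·(cos(-81.2°) + j·sin(-81.2°)) = 12.9 - j83.31 V
Step 2 — Sum components: V_total = 61.95 - j112.2 V.
Step 3 — Convert to polar: |V_total| = 128.2 V, ∠V_total = -61.1°.

V_total = 128.2∠-61.1° V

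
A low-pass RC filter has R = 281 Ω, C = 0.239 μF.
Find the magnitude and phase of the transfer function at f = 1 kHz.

Step 1 — Angular frequency: ω = 2π·1000 = 6283 rad/s.
Step 2 — Transfer function: H(jω) = 1/(1 + jωRC).
Step 3 — Denominator: 1 + jωRC = 1 + j·6283·281·2.39e-07 = 1 + j0.422.
Step 4 — H = 0.8489 - j0.3582.
Step 5 — Magnitude: |H| = 0.9213 (-0.7 dB); phase: φ = -22.9°.

|H| = 0.9213 (-0.7 dB), φ = -22.9°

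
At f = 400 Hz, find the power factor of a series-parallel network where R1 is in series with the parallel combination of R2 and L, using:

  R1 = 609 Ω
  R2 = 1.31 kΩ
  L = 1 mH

Step 1 — Angular frequency: ω = 2π·f = 2π·400 = 2513 rad/s.
Step 2 — Component impedances:
  R1: Z = R = 609 Ω
  R2: Z = R = 1310 Ω
  L: Z = jωL = j·2513·0.001 = 0 + j2.513 Ω
Step 3 — Parallel branch: R2 || L = 1/(1/R2 + 1/L) = 0.004822 + j2.513 Ω.
Step 4 — Series with R1: Z_total = R1 + (R2 || L) = 609 + j2.513 Ω = 609∠0.2° Ω.
Step 5 — Power factor: PF = cos(φ) = Re(Z)/|Z| = 609/609 = 1.
Step 6 — Type: Im(Z) = 2.513 ⇒ lagging (phase φ = 0.2°).

PF = 1 (lagging, φ = 0.2°)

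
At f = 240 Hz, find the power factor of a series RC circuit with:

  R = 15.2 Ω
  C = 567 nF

Step 1 — Angular frequency: ω = 2π·f = 2π·240 = 1508 rad/s.
Step 2 — Component impedances:
  R: Z = R = 15.2 Ω
  C: Z = 1/(jωC) = -j/(ω·C) = 0 - j1170 Ω
Step 3 — Series combination: Z_total = R + C = 15.2 - j1170 Ω = 1170∠-89.3° Ω.
Step 4 — Power factor: PF = cos(φ) = Re(Z)/|Z| = 15.2/1169.67 = 0.013.
Step 5 — Type: Im(Z) = -1170 ⇒ leading (phase φ = -89.3°).

PF = 0.013 (leading, φ = -89.3°)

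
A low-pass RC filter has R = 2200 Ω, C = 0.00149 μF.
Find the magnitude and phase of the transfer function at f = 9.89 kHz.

Step 1 — Angular frequency: ω = 2π·9890 = 6.214e+04 rad/s.
Step 2 — Transfer function: H(jω) = 1/(1 + jωRC).
Step 3 — Denominator: 1 + jωRC = 1 + j·6.214e+04·2200·1.49e-09 = 1 + j0.2037.
Step 4 — H = 0.9602 - j0.1956.
Step 5 — Magnitude: |H| = 0.9799 (-0.2 dB); phase: φ = -11.5°.

|H| = 0.9799 (-0.2 dB), φ = -11.5°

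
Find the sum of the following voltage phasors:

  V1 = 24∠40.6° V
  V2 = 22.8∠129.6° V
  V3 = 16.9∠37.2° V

Step 1 — Convert each phasor to rectangular form:
  V1 = 24·(cos(40.6°) + j·sin(40.6°)) = 18.22 + j15.62 V
  V2 = 22.8·(cos(129.6°) + j·sin(129.6°)) = -14.53 + j17.57 V
  V3 = 16.9·(cos(37.2°) + j·sin(37.2°)) = 13.46 + j10.22 V
Step 2 — Sum components: V_total = 17.15 + j43.4 V.
Step 3 — Convert to polar: |V_total| = 46.67 V, ∠V_total = 68.4°.

V_total = 46.67∠68.4° V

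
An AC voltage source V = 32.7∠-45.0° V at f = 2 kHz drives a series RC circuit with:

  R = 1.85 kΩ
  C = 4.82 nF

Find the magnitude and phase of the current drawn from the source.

Step 1 — Angular frequency: ω = 2π·f = 2π·2000 = 1.257e+04 rad/s.
Step 2 — Component impedances:
  R: Z = R = 1850 Ω
  C: Z = 1/(jωC) = -j/(ω·C) = 0 - j1.651e+04 Ω
Step 3 — Series combination: Z_total = R + C = 1850 - j1.651e+04 Ω = 1.661e+04∠-83.6° Ω.
Step 4 — Source phasor: V = 32.7∠-45.0° V = 23.12 - j23.12 V.
Step 5 — Ohm's law: I = V / Z_total = (23.12 - j23.12) / (1850 - j1.651e+04) = 0.001538 + j0.001228 A.
Step 6 — Convert to polar: |I| = 0.001968 A, ∠I = 38.6°.

I = 0.001968∠38.6° A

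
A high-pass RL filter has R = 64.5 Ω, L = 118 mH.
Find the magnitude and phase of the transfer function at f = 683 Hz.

Step 1 — Angular frequency: ω = 2π·683 = 4291 rad/s.
Step 2 — Transfer function: H(jω) = jωL/(R + jωL).
Step 3 — Numerator jωL = j·506.4; denominator R + jωL = 64.5 + j506.4.
Step 4 — H = 0.984 + j0.1253.
Step 5 — Magnitude: |H| = 0.992 (-0.1 dB); phase: φ = 7.3°.

|H| = 0.992 (-0.1 dB), φ = 7.3°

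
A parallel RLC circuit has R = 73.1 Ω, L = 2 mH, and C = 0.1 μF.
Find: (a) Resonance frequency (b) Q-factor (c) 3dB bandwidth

Step 1 — Resonance: ω₀ = 1/√(LC) = 1/√(0.002·1e-07) = 7.071e+04 rad/s.
Step 2 — f₀ = ω₀/(2π) = 1.125e+04 Hz.
Step 3 — Parallel Q: Q = R/(ω₀L) = 73.1/(7.071e+04·0.002) = 0.5169.
Step 4 — Bandwidth: Δω = ω₀/Q = 1.368e+05 rad/s; BW = Δω/(2π) = 2.177e+04 Hz.

(a) f₀ = 1.125e+04 Hz  (b) Q = 0.5169  (c) BW = 2.177e+04 Hz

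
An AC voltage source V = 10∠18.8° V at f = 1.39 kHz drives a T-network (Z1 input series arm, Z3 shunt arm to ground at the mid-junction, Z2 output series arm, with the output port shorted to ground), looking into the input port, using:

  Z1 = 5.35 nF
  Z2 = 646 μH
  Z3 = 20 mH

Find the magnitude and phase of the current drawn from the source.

Step 1 — Angular frequency: ω = 2π·f = 2π·1390 = 8734 rad/s.
Step 2 — Component impedances:
  Z1: Z = 1/(jωC) = -j/(ω·C) = 0 - j2.14e+04 Ω
  Z2: Z = jωL = j·8734·0.000646 = 0 + j5.642 Ω
  Z3: Z = jωL = j·8734·0.02 = 0 + j174.7 Ω
Step 3 — With the output port shorted to ground, the output series arm Z2 runs from the junction to ground; the shunt arm Z3 also runs from the junction to ground. They appear in parallel: Z3 || Z2 = 0 + j5.465 Ω.
Step 4 — Series with input arm Z1: Z_in = Z1 + (Z3 || Z2) = 0 - j2.14e+04 Ω = 2.14e+04∠-90.0° Ω.
Step 5 — Source phasor: V = 10∠18.8° V = 9.466 + j3.223 V.
Step 6 — Ohm's law: I = V / Z_total = (9.466 + j3.223) / (0 - j2.14e+04) = -0.0001506 + j0.0004424 A.
Step 7 — Convert to polar: |I| = 0.0004674 A, ∠I = 108.8°.

I = 0.0004674∠108.8° A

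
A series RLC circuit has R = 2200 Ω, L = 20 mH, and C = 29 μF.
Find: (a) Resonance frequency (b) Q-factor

Step 1 — Resonance condition Im(Z)=0 gives ω₀ = 1/√(LC).
Step 2 — ω₀ = 1/√(0.02·2.9e-05) = 1313 rad/s.
Step 3 — f₀ = ω₀/(2π) = 209 Hz.
Step 4 — Series Q: Q = ω₀L/R = 1313·0.02/2200 = 0.01194.

(a) f₀ = 209 Hz  (b) Q = 0.01194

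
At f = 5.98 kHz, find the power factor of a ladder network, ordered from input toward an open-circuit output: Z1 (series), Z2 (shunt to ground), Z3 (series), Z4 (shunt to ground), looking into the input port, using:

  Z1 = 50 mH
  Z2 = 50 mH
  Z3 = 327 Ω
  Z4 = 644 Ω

Step 1 — Angular frequency: ω = 2π·f = 2π·5980 = 3.757e+04 rad/s.
Step 2 — Component impedances:
  Z1: Z = jωL = j·3.757e+04·0.05 = 0 + j1879 Ω
  Z2: Z = jωL = j·3.757e+04·0.05 = 0 + j1879 Ω
  Z3: Z = R = 327 Ω
  Z4: Z = R = 644 Ω
Step 3 — Ladder network (open output): work backward from the far end, alternating series and parallel combinations. Z_in = 766.3 + j2275 Ω = 2400∠71.4° Ω.
Step 4 — Power factor: PF = cos(φ) = Re(Z)/|Z| = 766.29/2400.3 = 0.3192.
Step 5 — Type: Im(Z) = 2275 ⇒ lagging (phase φ = 71.4°).

PF = 0.3192 (lagging, φ = 71.4°)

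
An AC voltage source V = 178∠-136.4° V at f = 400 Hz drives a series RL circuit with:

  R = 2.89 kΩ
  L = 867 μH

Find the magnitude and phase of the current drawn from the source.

Step 1 — Angular frequency: ω = 2π·f = 2π·400 = 2513 rad/s.
Step 2 — Component impedances:
  R: Z = R = 2890 Ω
  L: Z = jωL = j·2513·0.000867 = 0 + j2.179 Ω
Step 3 — Series combination: Z_total = R + L = 2890 + j2.179 Ω = 2890∠0.0° Ω.
Step 4 — Source phasor: V = 178∠-136.4° V = -128.9 - j122.8 V.
Step 5 — Ohm's law: I = V / Z_total = (-128.9 - j122.8) / (2890 + j2.179) = -0.04463 - j0.04244 A.
Step 6 — Convert to polar: |I| = 0.06159 A, ∠I = -136.4°.

I = 0.06159∠-136.4° A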